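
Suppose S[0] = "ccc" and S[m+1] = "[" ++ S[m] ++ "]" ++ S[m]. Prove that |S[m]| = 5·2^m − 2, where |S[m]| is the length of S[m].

Base case: |S[0]| = 3, and 5·2^0 − 2 = 3.
Assume |S[k]| = 5·2^k − 2.
Then |S[k+1]| = 1 + |S[k]| + 1 + |S[k]| = 2|S[k]| + 2 = 2(5·2^k − 2) + 2 = 5·2^{k+1} − 4 + 2 = 5·2^{k+1} − 2.
This completes the inductive step, so |S[m]| = 5·2^m − 2 for all m ≥ 0.

|S[m]| = 5·2^m − 2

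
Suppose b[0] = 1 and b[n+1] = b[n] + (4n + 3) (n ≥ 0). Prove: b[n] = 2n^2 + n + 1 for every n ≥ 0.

Base case: b[0] = 1, and 2·0^2 + 0 + 1 = 1.
Assume b[k] = 2k^2 + k + 1.
Then b[k+1] = b[k] + (4k + 3) = (2k^2 + k + 1) + (4k + 3) = 2k^2 + 5k + 4,
and 2·(k+1)^2 + (k+1) + 1 = 2k^2 + 5k + 4.
Hence b[n] = 2n^2 + n + 1 for every n ≥ 0, by induction.

b[n] = 2n^2 + n + 1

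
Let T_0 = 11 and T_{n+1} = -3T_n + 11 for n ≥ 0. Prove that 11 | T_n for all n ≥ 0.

Base case: T_0 = 11 = 11·1, so 11 | T_0.
Assume 11 | T_j, so T_j = 11t for some integer t.
Then T_{j+1} = -3T_j + 11 = -3·(11t) + 11 = 11(-3t + 1), so 11 | T_{j+1}.
By induction, 11 | T_n for all n ≥ 0.

11 | T_n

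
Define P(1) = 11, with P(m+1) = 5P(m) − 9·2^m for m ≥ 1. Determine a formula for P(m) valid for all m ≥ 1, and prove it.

Claim: P(m) = 5^m + 3·2^m.

Base case: P(1) = 11, and 5^1 + 3·2^1 = 5 + 6 = 11.
Assume P(r) = 5^r + 3·2^r for some r ≥ 1.
Then P(r+1) = 5P(r) − 9·2^r = 5·(5^r + 3·2^r) − 9·2^r = 5^{r+1} + 15·2^r − 9·2^r = 5^{r+1} + 6·2^r = 5^{r+1} + 3·2^{r+1}.
By induction, P(m) = 5^m + 3·2^m for all m ≥ 1.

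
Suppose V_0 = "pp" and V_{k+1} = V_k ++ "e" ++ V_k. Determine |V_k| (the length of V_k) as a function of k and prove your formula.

Claim: |V_k| = 3·2^k − 1.

Base case: |V_0| = 2, and 3·2^0 − 1 = 2.
Assume |V_m| = 3·2^m − 1.
Then |V_{m+1}| = |V_m| + 1 + |V_m| = 2|V_m| + 1 = 2(3·2^m − 1) + 1 = 3·2^{m+1} − 2 + 1 = 3·2^{m+1} − 1.
So the formula holds for m+1, and by induction |V_k| = 3·2^k − 1 for all k ≥ 0.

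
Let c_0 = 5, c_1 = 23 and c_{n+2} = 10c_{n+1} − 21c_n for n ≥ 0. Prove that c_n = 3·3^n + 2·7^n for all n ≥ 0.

Base cases: c_0 = 5 and 3·3^0 + 2·7^0 = 5; c_1 = 23 and 3·3^1 + 2·7^1 = 23.
Assume c_i = 3·3^i + 2·7^i for all 0 ≤ i ≤ j, where j ≥ 1.
Then c_{j+1} = 10c_j − 21c_{j−1} = 10·(3·3^j + 2·7^j) − 21·(3·3^{j−1} + 2·7^{j−1}) = 3·(10·3 − 21)3^{j−1} + 2·(10·7 − 21)7^{j−1} = 27·3^{j−1} + 98·7^{j−1} = 3·3^{j+1} + 2·7^{j+1}.
This completes the inductive step, so c_n = 3·3^n + 2·7^n for all n ≥ 0.

c_n = 3·3^n + 2·7^n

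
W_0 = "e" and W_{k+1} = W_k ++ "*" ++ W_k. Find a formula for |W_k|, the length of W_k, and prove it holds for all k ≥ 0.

Claim: |W_k| = 2^{k+1} − 1.

Base case: |W_0| = 1, and 2^{0+1} − 1 = 1.
Assume |W_m| = 2^{m+1} − 1.
Then |W_{m+1}| = |W_m| + 1 + |W_m| = 2|W_m| + 1 = 2(2^{m+1} − 1) + 1 = 2^{m+2} − 2 + 1 = 2^{m+2} − 1.
So the formula holds for m+1, and by induction |W_k| = 2^{k+1} − 1 for all k ≥ 0.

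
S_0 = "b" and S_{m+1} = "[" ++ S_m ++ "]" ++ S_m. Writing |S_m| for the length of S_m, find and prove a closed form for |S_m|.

Claim: |S_m| = 3·2^m − 2.

Base case: |S_0| = 1, and 3·2^0 − 2 = 1.
Assume |S_r| = 3·2^r − 2.
Then |S_{r+1}| = 1 + |S_r| + 1 + |S_r| = 2|S_r| + 2 = 2(3·2^r − 2) + 2 = 3·2^{r+1} − 4 + 2 = 3·2^{r+1} − 2.
By induction, |S_m| = 3·2^m − 2 for all m ≥ 0.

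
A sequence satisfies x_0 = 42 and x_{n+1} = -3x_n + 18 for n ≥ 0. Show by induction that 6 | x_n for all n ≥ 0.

Base case: x_0 = 42 = 6·7, so 6 | x_0.
Assume 6 | x_j, so x_j = 6t for some integer t.
Then x_{j+1} = -3x_j + 18 = -3·(6t) + 18 = 6(-3t + 3), so 6 | x_{j+1}.
So the property holds for j+1, and by induction 6 | x_n for all n ≥ 0.

6 | x_n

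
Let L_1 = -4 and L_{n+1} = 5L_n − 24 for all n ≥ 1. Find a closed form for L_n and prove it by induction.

Claim: L_n = -2·5^n + 6.

Base case: L_1 = -4, and -2·5^1 + 6 = -10 + 6 = -4.
Assume L_k = -2·5^k + 6 for some k ≥ 1.
Then L_{k+1} = 5L_k − 24 = 5·(-2·5^k + 6) − 24 = -10·5^k + 30 − 24 = -2·5^{k+1} + 6.
Hence L_n = -2·5^n + 6 for every n ≥ 1, by induction.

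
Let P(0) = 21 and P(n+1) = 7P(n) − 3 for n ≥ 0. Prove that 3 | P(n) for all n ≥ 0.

Base case: P(0) = 21 = 3·7, so 3 | P(0).
Assume 3 | P(j), so P(j) = 3t for some integer t.
Then P(j+1) = 7P(j) − 3 = 7·(3t) − 3 = 3(7t − 1), so 3 | P(j+1).
So the property holds for j+1, and by induction 3 | P(n) for all n ≥ 0.

3 | P(n)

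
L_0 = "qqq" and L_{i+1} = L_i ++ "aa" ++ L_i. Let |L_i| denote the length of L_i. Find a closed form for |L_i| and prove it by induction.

Claim: |L_i| = 5·2^i − 2.

Base case: |L_0| = 3, and 5·2^0 − 2 = 3.
Assume |L_j| = 5·2^j − 2.
Then |L_{j+1}| = |L_j| + 2 + |L_j| = 2|L_j| + 2 = 2(5·2^j − 2) + 2 = 5·2^{j+1} − 4 + 2 = 5·2^{j+1} − 2.
By induction, |L_i| = 5·2^i − 2 for all i ≥ 0.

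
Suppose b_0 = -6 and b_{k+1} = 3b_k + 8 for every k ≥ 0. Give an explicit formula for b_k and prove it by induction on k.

Claim: b_k = -2·3^k − 4.

Base case: b_0 = -6, and -2·3^0 − 4 = -2 − 4 = -6.
Assume b_m = -2·3^m − 4 for some m ≥ 0.
Then b_{m+1} = 3b_m + 8 = 3·(-2·3^m − 4) + 8 = -6·3^m − 12 + 8 = -2·3^{m+1} − 4.
By induction, b_k = -2·3^k − 4 for all k ≥ 0.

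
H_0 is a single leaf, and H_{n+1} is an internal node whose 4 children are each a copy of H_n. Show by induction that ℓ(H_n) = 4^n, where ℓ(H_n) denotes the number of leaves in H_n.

Base case: ℓ(H_0) = 1, and 4^0 = 1.
Assume ℓ(H_k) = 4^k.
Then ℓ(H_{k+1}) = 4·ℓ(H_k) = 4·4^k = 4^{k+1}.
This completes the inductive step, so ℓ(H_n) = 4^n for all n ≥ 0.

ℓ(H_n) = 4^n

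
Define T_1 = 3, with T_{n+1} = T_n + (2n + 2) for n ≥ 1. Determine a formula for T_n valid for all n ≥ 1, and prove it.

Claim: T_n = n^2 + n + 1.

Base case: T_1 = 3, and 1^2 + 1 + 1 = 3.
Assume T_r = r^2 + r + 1.
Then T_{r+1} = T_r + (2r + 2) = (r^2 + r + 1) + (2r + 2) = r^2 + 3r + 3,
and (r+1)^2 + (r+1) + 1 = r^2 + 3r + 3.
This completes the inductive step, so T_n = n^2 + n + 1 for all n ≥ 1.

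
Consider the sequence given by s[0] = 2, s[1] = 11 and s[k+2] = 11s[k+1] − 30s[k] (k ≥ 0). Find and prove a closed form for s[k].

Claim: s[k] = 6^k + 5^k.

Base cases: s[0] = 2 and 6^0 + 5^0 = 2; s[1] = 11 and 6^1 + 5^1 = 11.
Assume s[j] = 6^j + 5^j for all 0 ≤ j ≤ m, where m ≥ 1.
Then s[m+1] = 11s[m] − 30s[m−1] = 11·(6^m + 5^m) − 30·(6^{m−1} + 5^{m−1}) = (11·6 − 30)6^{m−1} + (11·5 − 30)5^{m−1} = 36·6^{m−1} + 25·5^{m−1} = 6^{m+1} + 5^{m+1}.
By strong induction, s[k] = 6^k + 5^k for all k ≥ 0.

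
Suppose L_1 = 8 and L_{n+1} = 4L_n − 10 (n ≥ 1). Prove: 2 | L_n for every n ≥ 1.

Base case: L_1 = 8 = 2·4, so 2 | L_1.
Assume 2 | L_k, so L_k = 2t for some integer t.
Then L_{k+1} = 4L_k − 10 = 4·(2t) − 10 = 2(4t − 5), so 2 | L_{k+1}.
By induction, 2 | L_n for all n ≥ 1.

2 | L_n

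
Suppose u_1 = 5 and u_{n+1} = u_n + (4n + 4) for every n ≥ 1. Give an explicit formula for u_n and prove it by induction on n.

Claim: u_n = 2n^2 + 2n + 1.

Base case: u_1 = 5, and 2·1^2 + 2·1 + 1 = 5.
Assume u_m = 2m^2 + 2m + 1.
Then u_{m+1} = u_m + (4m + 4) = (2m^2 + 2m + 1) + (4m + 4) = 2m^2 + 6m + 5,
and 2·(m+1)^2 + 2·(m+1) + 1 = 2m^2 + 6m + 5.
By induction, u_n = 2n^2 + 2n + 1 for all n ≥ 1.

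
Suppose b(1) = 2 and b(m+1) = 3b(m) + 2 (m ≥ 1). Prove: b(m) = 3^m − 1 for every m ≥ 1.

Base case: b(1) = 2, and 3^1 − 1 = 3 − 1 = 2.
Assume b(k) = 3^k − 1 for some k ≥ 1.
Then b(k+1) = 3b(k) + 2 = 3·(3^k − 1) + 2 = 3^{k+1} − 3 + 2 = 3^{k+1} − 1.
Hence b(m) = 3^m − 1 for every m ≥ 1, by induction.

b(m) = 3^m − 1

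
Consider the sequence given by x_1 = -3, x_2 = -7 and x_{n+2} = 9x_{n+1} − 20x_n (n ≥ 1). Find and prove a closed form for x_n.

Claim: x_n = 5^n − 2·4^n.

Base cases: x_1 = -3 and 5^1 − 2·4^1 = -3; x_2 = -7 and 5^2 − 2·4^2 = -7.
Assume x_i = 5^i − 2·4^i for all 1 ≤ i ≤ j, where j ≥ 2.
Then x_{j+1} = 9x_j − 20x_{j−1} = 9·(5^j − 2·4^j) − 20·(5^{j−1} − 2·4^{j−1}) = (9·5 − 20)5^{j−1} − 2·(9·4 − 20)4^{j−1} = 25·5^{j−1} − 32·4^{j−1} = 5^{j+1} − 2·4^{j+1}.
So the formula holds for j+1, and by strong induction x_n = 5^n − 2·4^n for all n ≥ 1.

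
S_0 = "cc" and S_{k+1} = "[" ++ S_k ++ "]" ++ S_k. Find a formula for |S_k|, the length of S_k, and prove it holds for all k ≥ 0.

Claim: |S_k| = 2^{k+2} − 2.

Base case: |S_0| = 2, and 2^{0+2} − 2 = 2.
Assume |S_r| = 2^{r+2} − 2.
Then |S_{r+1}| = 1 + |S_r| + 1 + |S_r| = 2|S_r| + 2 = 2(2^{r+2} − 2) + 2 = 2^{r+3} − 4 + 2 = 2^{r+3} − 2.
This completes the inductive step, so |S_k| = 2^{k+2} − 2 for all k ≥ 0.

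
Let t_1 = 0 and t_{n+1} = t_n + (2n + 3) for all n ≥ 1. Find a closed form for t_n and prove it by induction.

Claim: t_n = n^2 + 2n − 3.

Base case: t_1 = 0, and 1^2 + 2·1 − 3 = 0.
Assume t_m = m^2 + 2m − 3.
Then t_{m+1} = t_m + (2m + 3) = (m^2 + 2m − 3) + (2m + 3) = m^2 + 4m,
and (m+1)^2 + 2·(m+1) − 3 = m^2 + 4m.
Hence t_n = n^2 + 2n − 3 for every n ≥ 1, by induction.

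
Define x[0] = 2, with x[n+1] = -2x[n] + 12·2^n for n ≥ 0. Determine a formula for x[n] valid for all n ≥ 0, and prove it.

Claim: x[n] = -(-2)^n + 3·2^n.

Base case: x[0] = 2, and -(-2)^0 + 3·2^0 = -1 + 3 = 2.
Assume x[j] = -(-2)^j + 3·2^j for some j ≥ 0.
Then x[j+1] = -2x[j] + 12·2^j = -2·(-(-2)^j + 3·2^j) + 12·2^j = -(-2)^{j+1} − 6·2^j + 12·2^j = -(-2)^{j+1} + 6·2^j = -(-2)^{j+1} + 3·2^{j+1}.
So the formula holds for j+1, and by induction x[n] = -(-2)^n + 3·2^n for all n ≥ 0.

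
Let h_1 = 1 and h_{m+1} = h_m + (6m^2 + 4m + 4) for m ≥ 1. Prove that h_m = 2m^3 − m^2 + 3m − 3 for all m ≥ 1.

Base case: h_1 = 1, and 2·1^3 − 1^2 + 3·1 − 3 = 1.
Assume h_j = 2j^3 − j^2 + 3j − 3.
Then h_{j+1} = h_j + (6j^2 + 4j + 4) = (2j^3 − j^2 + 3j − 3) + (6j^2 + 4j + 4) = 2j^3 + 5j^2 + 7j + 1,
and 2·(j+1)^3 − (j+1)^2 + 3·(j+1) − 3 = 2j^3 + 5j^2 + 7j + 1.
Hence h_m = 2m^3 − m^2 + 3m − 3 for every m ≥ 1, by induction.

h_m = 2m^3 − m^2 + 3m − 3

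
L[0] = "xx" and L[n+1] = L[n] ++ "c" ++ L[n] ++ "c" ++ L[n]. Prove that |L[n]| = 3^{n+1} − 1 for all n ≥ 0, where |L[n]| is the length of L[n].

Base case: |L[0]| = 2, and 3^{0+1} − 1 = 2.
Assume |L[k]| = 3^{k+1} − 1.
Then |L[k+1]| = 3|L[k]| + 2 = 3(3^{k+1} − 1) + 2 = 3^{k+2} − 3 + 2 = 3^{k+2} − 1.
Hence |L[n]| = 3^{n+1} − 1 for every n ≥ 0, by induction.

|L[n]| = 3^{n+1} − 1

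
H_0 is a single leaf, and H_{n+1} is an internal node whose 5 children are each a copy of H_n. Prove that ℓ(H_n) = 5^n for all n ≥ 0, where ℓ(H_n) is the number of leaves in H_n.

Base case: ℓ(H_0) = 1, and 5^0 = 1.
Assume ℓ(H_k) = 5^k.
Then ℓ(H_{k+1}) = 5·ℓ(H_k) = 5·5^k = 5^{k+1}.
This completes the inductive step, so ℓ(H_n) = 5^n for all n ≥ 0.

ℓ(H_n) = 5^n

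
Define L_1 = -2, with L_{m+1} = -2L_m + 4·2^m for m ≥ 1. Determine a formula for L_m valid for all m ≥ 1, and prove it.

Claim: L_m = 2·(-2)^m + 2^m.

Base case: L_1 = -2, and 2·(-2)^1 + 2^1 = -4 + 2 = -2.
Assume L_k = 2·(-2)^k + 2^k for some k ≥ 1.
Then L_{k+1} = -2L_k + 4·2^k = -2·(2·(-2)^k + 2^k) + 4·2^k = 2·(-2)^{k+1} − 2·2^k + 4·2^k = 2·(-2)^{k+1} + 2·2^k = 2·(-2)^{k+1} + 2^{k+1}.
This completes the inductive step, so L_m = 2·(-2)^m + 2^m for all m ≥ 1.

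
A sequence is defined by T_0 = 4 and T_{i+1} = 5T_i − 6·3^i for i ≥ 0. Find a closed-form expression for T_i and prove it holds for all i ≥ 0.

Claim: T_i = 5^i + 3·3^i.

Base case: T_0 = 4, and 5^0 + 3·3^0 = 1 + 3 = 4.
Assume T_k = 5^k + 3·3^k for some k ≥ 0.
Then T_{k+1} = 5T_k − 6·3^k = 5·(5^k + 3·3^k) − 6·3^k = 5^{k+1} + 15·3^k − 6·3^k = 5^{k+1} + 9·3^k = 5^{k+1} + 3·3^{k+1}.
By induction, T_i = 5^i + 3·3^i for all i ≥ 0.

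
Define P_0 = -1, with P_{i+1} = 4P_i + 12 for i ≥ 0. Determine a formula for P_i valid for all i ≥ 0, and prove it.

Claim: P_i = 3·4^i − 4.

Base case: P_0 = -1, and 3·4^0 − 4 = 3 − 4 = -1.
Assume P_k = 3·4^k − 4 for some k ≥ 0.
Then P_{k+1} = 4P_k + 12 = 4·(3·4^k − 4) + 12 = 12·4^k − 16 + 12 = 3·4^{k+1} − 4.
This completes the inductive step, so P_i = 3·4^i − 4 for all i ≥ 0.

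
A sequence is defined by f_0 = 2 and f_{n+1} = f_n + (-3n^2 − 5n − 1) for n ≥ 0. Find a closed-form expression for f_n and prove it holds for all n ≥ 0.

Claim: f_n = -n^3 − n^2 + n + 2.

Base case: f_0 = 2, and -0^3 − 0^2 + 0 + 2 = 2.
Assume f_j = -j^3 − j^2 + j + 2.
Then f_{j+1} = f_j + (-3j^2 − 5j − 1) = (-j^3 − j^2 + j + 2) + (-3j^2 − 5j − 1) = -j^3 − 4j^2 − 4j + 1,
and -(j+1)^3 − (j+1)^2 + (j+1) + 2 = -j^3 − 4j^2 − 4j + 1.
By induction, f_n = -n^3 − n^2 + n + 2 for all n ≥ 0.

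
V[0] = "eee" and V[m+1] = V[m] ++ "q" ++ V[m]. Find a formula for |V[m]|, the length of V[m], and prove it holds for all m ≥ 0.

Claim: |V[m]| = 2^{m+2} − 1.

Base case: |V[0]| = 3, and 2^{0+2} − 1 = 3.
Assume |V[r]| = 2^{r+2} − 1.
Then |V[r+1]| = |V[r]| + 1 + |V[r]| = 2|V[r]| + 1 = 2(2^{r+2} − 1) + 1 = 2^{r+3} − 2 + 1 = 2^{r+3} − 1.
By induction, |V[m]| = 2^{m+2} − 1 for all m ≥ 0.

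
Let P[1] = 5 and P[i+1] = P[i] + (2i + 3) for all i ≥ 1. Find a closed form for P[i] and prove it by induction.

Claim: P[i] = i^2 + 2i + 2.

Base case: P[1] = 5, and 1^2 + 2·1 + 2 = 5.
Assume P[k] = k^2 + 2k + 2.
Then P[k+1] = P[k] + (2k + 3) = (k^2 + 2k + 2) + (2k + 3) = k^2 + 4k + 5,
and (k+1)^2 + 2·(k+1) + 2 = k^2 + 4k + 5.
This completes the inductive step, so P[i] = i^2 + 2i + 2 for all i ≥ 1.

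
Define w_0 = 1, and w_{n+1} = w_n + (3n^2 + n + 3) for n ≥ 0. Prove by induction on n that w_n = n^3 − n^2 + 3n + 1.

Base case: w_0 = 1, and 0^3 − 0^2 + 3·0 + 1 = 1.
Assume w_r = r^3 − r^2 + 3r + 1.
Then w_{r+1} = w_r + (3r^2 + r + 3) = (r^3 − r^2 + 3r + 1) + (3r^2 + r + 3) = r^3 + 2r^2 + 4r + 4,
and (r+1)^3 − (r+1)^2 + 3·(r+1) + 1 = r^3 + 2r^2 + 4r + 4.
This completes the inductive step, so w_n = n^3 − n^2 + 3n + 1 for all n ≥ 0.

w_n = n^3 − n^2 + 3n + 1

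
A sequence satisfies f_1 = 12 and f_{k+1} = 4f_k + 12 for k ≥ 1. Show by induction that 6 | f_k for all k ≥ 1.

Base case: f_1 = 12 = 6·2, so 6 | f_1.
Assume 6 | f_j, so f_j = 6t for some integer t.
Then f_{j+1} = 4f_j + 12 = 4·(6t) + 12 = 6(4t + 2), so 6 | f_{j+1}.
So the property holds for j+1, and by induction 6 | f_k for all k ≥ 1.

6 | f_k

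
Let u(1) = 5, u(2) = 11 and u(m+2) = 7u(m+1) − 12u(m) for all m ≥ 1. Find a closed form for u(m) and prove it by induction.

Claim: u(m) = 3·3^m − 4^m.

Base cases: u(1) = 5 and 3·3^1 − 4^1 = 5; u(2) = 11 and 3·3^2 − 4^2 = 11.
Assume u(i) = 3·3^i − 4^i for all 1 ≤ i ≤ j, where j ≥ 2.
Then u(j+1) = 7u(j) − 12u(j−1) = 7·(3·3^j − 4^j) − 12·(3·3^{j−1} − 4^{j−1}) = 3·(7·3 − 12)3^{j−1} − (7·4 − 12)4^{j−1} = 27·3^{j−1} − 16·4^{j−1} = 3·3^{j+1} − 4^{j+1}.
So the formula holds for j+1, and by strong induction u(m) = 3·3^m − 4^m for all m ≥ 1.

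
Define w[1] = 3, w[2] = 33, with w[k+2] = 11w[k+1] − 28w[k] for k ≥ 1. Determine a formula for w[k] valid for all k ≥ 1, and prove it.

Claim: w[k] = 7^k − 4^k.

Base cases: w[1] = 3 and 7^1 − 4^1 = 3; w[2] = 33 and 7^2 − 4^2 = 33.
Assume w[j] = 7^j − 4^j for all 1 ≤ j ≤ r, where r ≥ 2.
Then w[r+1] = 11w[r] − 28w[r−1] = 11·(7^r − 4^r) − 28·(7^{r−1} − 4^{r−1}) = (11·7 − 28)7^{r−1} − (11·4 − 28)4^{r−1} = 49·7^{r−1} − 16·4^{r−1} = 7^{r+1} − 4^{r+1}.
So the formula holds for r+1, and by strong induction w[k] = 7^k − 4^k for all k ≥ 1.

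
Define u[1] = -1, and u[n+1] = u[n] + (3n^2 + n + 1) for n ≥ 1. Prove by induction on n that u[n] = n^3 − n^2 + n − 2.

Base case: u[1] = -1, and 1^3 − 1^2 + 1 − 2 = -1.
Assume u[r] = r^3 − r^2 + r − 2.
Then u[r+1] = u[r] + (3r^2 + r + 1) = (r^3 − r^2 + r − 2) + (3r^2 + r + 1) = r^3 + 2r^2 + 2r − 1,
and (r+1)^3 − (r+1)^2 + (r+1) − 2 = r^3 + 2r^2 + 2r − 1.
Hence u[n] = n^3 − n^2 + n − 2 for every n ≥ 1, by induction.

u[n] = n^3 − n^2 + n − 2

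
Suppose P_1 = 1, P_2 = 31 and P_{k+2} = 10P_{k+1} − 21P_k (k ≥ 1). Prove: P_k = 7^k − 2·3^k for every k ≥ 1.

Base cases: P_1 = 1 and 7^1 − 2·3^1 = 1; P_2 = 31 and 7^2 − 2·3^2 = 31.
Assume P_i = 7^i − 2·3^i for all 1 ≤ i ≤ j, where j ≥ 2.
Then P_{j+1} = 10P_j − 21P_{j−1} = 10·(7^j − 2·3^j) − 21·(7^{j−1} − 2·3^{j−1}) = (10·7 − 21)7^{j−1} − 2·(10·3 − 21)3^{j−1} = 49·7^{j−1} − 18·3^{j−1} = 7^{j+1} − 2·3^{j+1}.
So the formula holds for j+1, and by strong induction P_k = 7^k − 2·3^k for all k ≥ 1.

P_k = 7^k − 2·3^k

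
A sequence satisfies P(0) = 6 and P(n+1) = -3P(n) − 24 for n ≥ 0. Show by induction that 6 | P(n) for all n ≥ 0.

Base case: P(0) = 6 = 6·1, so 6 | P(0).
Assume 6 | P(k), so P(k) = 6t for some integer t.
Then P(k+1) = -3P(k) − 24 = -3·(6t) − 24 = 6(-3t − 4), so 6 | P(k+1).
This completes the inductive step, so 6 | P(n) for all n ≥ 0.

6 | P(n)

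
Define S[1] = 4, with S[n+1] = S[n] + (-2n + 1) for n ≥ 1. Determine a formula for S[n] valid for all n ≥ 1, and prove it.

Claim: S[n] = -n^2 + 2n + 3.

Base case: S[1] = 4, and -1^2 + 2·1 + 3 = 4.
Assume S[j] = -j^2 + 2j + 3.
Then S[j+1] = S[j] + (-2j + 1) = (-j^2 + 2j + 3) + (-2j + 1) = -j^2 + 4,
and -(j+1)^2 + 2·(j+1) + 3 = -j^2 + 4.
By induction, S[n] = -n^2 + 2n + 3 for all n ≥ 1.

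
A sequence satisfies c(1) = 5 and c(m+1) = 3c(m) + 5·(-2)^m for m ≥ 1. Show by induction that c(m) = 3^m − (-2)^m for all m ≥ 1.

Base case: c(1) = 5, and 3^1 − (-2)^1 = 3 + 2 = 5.
Assume c(r) = 3^r − (-2)^r for some r ≥ 1.
Then c(r+1) = 3c(r) + 5·(-2)^r = 3·(3^r − (-2)^r) + 5·(-2)^r = 3^{r+1} − 3·(-2)^r + 5·(-2)^r = 3^{r+1} + 2·(-2)^r = 3^{r+1} − (-2)^{r+1}.
This completes the inductive step, so c(m) = 3^m − (-2)^m for all m ≥ 1.

c(m) = 3^m − (-2)^m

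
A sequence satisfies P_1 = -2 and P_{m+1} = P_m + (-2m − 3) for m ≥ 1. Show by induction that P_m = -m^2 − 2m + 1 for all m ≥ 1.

Base case: P_1 = -2, and -1^2 − 2·1 + 1 = -2.
Assume P_k = -k^2 − 2k + 1.
Then P_{k+1} = P_k + (-2k − 3) = (-k^2 − 2k + 1) + (-2k − 3) = -k^2 − 4k − 2,
and -(k+1)^2 − 2·(k+1) + 1 = -k^2 − 4k − 2.
This completes the inductive step, so P_m = -m^2 − 2m + 1 for all m ≥ 1.

P_m = -m^2 − 2m + 1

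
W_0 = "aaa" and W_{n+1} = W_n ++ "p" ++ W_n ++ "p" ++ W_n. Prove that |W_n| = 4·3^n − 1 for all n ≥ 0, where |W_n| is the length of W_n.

Base case: |W_0| = 3, and 4·3^0 − 1 = 3.
Assume |W_r| = 4·3^r − 1.
Then |W_{r+1}| = 3|W_r| + 2 = 3(4·3^r − 1) + 2 = 4·3^{r+1} − 3 + 2 = 4·3^{r+1} − 1.
So the formula holds for r+1, and by induction |W_n| = 4·3^n − 1 for all n ≥ 0.

|W_n| = 4·3^n − 1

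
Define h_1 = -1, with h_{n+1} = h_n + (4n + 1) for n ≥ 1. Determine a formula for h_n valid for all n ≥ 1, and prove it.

Claim: h_n = 2n^2 − n − 2.

Base case: h_1 = -1, and 2·1^2 − 1 − 2 = -1.
Assume h_j = 2j^2 − j − 2.
Then h_{j+1} = h_j + (4j + 1) = (2j^2 − j − 2) + (4j + 1) = 2j^2 + 3j − 1,
and 2·(j+1)^2 − (j+1) − 2 = 2j^2 + 3j − 1.
By induction, h_n = 2n^2 − n − 2 for all n ≥ 1.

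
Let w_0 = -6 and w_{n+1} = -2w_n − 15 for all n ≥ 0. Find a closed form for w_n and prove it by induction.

Claim: w_n = -(-2)^n − 5.

Base case: w_0 = -6, and -(-2)^0 − 5 = -1 − 5 = -6.
Assume w_j = -(-2)^j − 5 for some j ≥ 0.
Then w_{j+1} = -2w_j − 15 = -2·(-(-2)^j − 5) − 15 = 2·(-2)^j + 10 − 15 = -(-2)^{j+1} − 5.
By induction, w_n = -(-2)^n − 5 for all n ≥ 0.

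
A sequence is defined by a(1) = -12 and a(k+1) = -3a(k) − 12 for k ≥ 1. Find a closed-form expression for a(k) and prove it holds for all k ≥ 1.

Claim: a(k) = 3·(-3)^k − 3.

Base case: a(1) = -12, and 3·(-3)^1 − 3 = -9 − 3 = -12.
Assume a(j) = 3·(-3)^j − 3 for some j ≥ 1.
Then a(j+1) = -3a(j) − 12 = -3·(3·(-3)^j − 3) − 12 = -9·(-3)^j + 9 − 12 = 3·(-3)^{j+1} − 3.
By induction, a(k) = 3·(-3)^k − 3 for all k ≥ 1.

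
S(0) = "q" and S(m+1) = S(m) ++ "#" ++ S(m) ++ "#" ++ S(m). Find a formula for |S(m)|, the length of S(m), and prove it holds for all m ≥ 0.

Claim: |S(m)| = 2·3^m − 1.

Base case: |S(0)| = 1, and 2·3^0 − 1 = 1.
Assume |S(k)| = 2·3^k − 1.
Then |S(k+1)| = 3|S(k)| + 2 = 3(2·3^k − 1) + 2 = 2·3^{k+1} − 3 + 2 = 2·3^{k+1} − 1.
So the formula holds for k+1, and by induction |S(m)| = 2·3^m − 1 for all m ≥ 0.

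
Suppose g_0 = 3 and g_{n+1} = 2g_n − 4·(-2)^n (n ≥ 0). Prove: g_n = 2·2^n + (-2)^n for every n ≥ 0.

Base case: g_0 = 3, and 2·2^0 + (-2)^0 = 2 + 1 = 3.
Assume g_m = 2·2^m + (-2)^m for some m ≥ 0.
Then g_{m+1} = 2g_m − 4·(-2)^m = 2·(2·2^m + (-2)^m) − 4·(-2)^m = 2·2^{m+1} + 2·(-2)^m − 4·(-2)^m = 2·2^{m+1} − 2·(-2)^m = 2·2^{m+1} + (-2)^{m+1}.
So the formula holds for m+1, and by induction g_n = 2·2^n + (-2)^n for all n ≥ 0.

g_n = 2·2^n + (-2)^n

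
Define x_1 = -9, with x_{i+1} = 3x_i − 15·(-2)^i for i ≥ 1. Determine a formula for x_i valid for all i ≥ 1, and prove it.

Claim: x_i = -3^i + 3·(-2)^i.

Base case: x_1 = -9, and -3^1 + 3·(-2)^1 = -3 − 6 = -9.
Assume x_j = -3^j + 3·(-2)^j for some j ≥ 1.
Then x_{j+1} = 3x_j − 15·(-2)^j = 3·(-3^j + 3·(-2)^j) − 15·(-2)^j = -3^{j+1} + 9·(-2)^j − 15·(-2)^j = -3^{j+1} − 6·(-2)^j = -3^{j+1} + 3·(-2)^{j+1}.
So the formula holds for j+1, and by induction x_i = -3^i + 3·(-2)^i for all i ≥ 1.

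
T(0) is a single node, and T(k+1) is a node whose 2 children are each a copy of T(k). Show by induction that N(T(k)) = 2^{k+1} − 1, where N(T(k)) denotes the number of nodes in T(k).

Base case: N(T(0)) = 1, and 2^{0+1} − 1 = 1.
Assume N(T(j)) = 2^{j+1} − 1.
Then N(T(j+1)) = 1 + 2N(T(j)) = 1 + 2(2^{j+1} − 1) = 2^{j+2} − 2 + 1 = 2^{j+2} − 1.
By induction, N(T(k)) = 2^{k+1} − 1 for all k ≥ 0.

N(T(k)) = 2^{k+1} − 1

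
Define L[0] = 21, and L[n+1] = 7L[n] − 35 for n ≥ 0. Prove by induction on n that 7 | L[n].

Base case: L[0] = 21 = 7·3, so 7 | L[0].
Assume 7 | L[j], so L[j] = 7t for some integer t.
Then L[j+1] = 7L[j] − 35 = 7·(7t) − 35 = 7(7t − 5), so 7 | L[j+1].
This completes the inductive step, so 7 | L[n] for all n ≥ 0.

7 | L[n]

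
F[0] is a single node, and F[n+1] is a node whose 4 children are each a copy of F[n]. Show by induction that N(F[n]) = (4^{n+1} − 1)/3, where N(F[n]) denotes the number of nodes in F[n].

Base case: N(F[0]) = 1, and (4^{0+1} − 1)/3 = 1.
Assume N(F[k]) = (4^{k+1} − 1)/3.
Then N(F[k+1]) = 1 + 4N(F[k]) = 1 + 4·(4^{k+1} − 1)/3 = 1 + (4^{k+2} − 4)/3 = (3 + 4^{k+2} − 4)/3 = (4^{k+2} − 1)/3.
Hence N(F[n]) = (4^{n+1} − 1)/3 for every n ≥ 0, by induction.

N(F[n]) = (4^{n+1} − 1)/3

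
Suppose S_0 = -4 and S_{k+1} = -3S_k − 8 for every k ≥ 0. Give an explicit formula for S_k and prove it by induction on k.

Claim: S_k = -2·(-3)^k − 2.

Base case: S_0 = -4, and -2·(-3)^0 − 2 = -2 − 2 = -4.
Assume S_r = -2·(-3)^r − 2 for some r ≥ 0.
Then S_{r+1} = -3S_r − 8 = -3·(-2·(-3)^r − 2) − 8 = 6·(-3)^r + 6 − 8 = -2·(-3)^{r+1} − 2.
So the formula holds for r+1, and by induction S_k = -2·(-3)^k − 2 for all k ≥ 0.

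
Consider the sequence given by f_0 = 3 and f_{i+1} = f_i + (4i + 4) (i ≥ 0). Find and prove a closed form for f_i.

Claim: f_i = 2i^2 + 2i + 3.

Base case: f_0 = 3, and 2·0^2 + 2·0 + 3 = 3.
Assume f_k = 2k^2 + 2k + 3.
Then f_{k+1} = f_k + (4k + 4) = (2k^2 + 2k + 3) + (4k + 4) = 2k^2 + 6k + 7,
and 2·(k+1)^2 + 2·(k+1) + 3 = 2k^2 + 6k + 7.
Hence f_i = 2i^2 + 2i + 3 for every i ≥ 0, by induction.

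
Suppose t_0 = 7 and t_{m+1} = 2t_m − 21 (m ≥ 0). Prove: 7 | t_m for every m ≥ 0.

Base case: t_0 = 7 = 7·1, so 7 | t_0.
Assume 7 | t_j, so t_j = 7s for some integer s.
Then t_{j+1} = 2t_j − 21 = 2·(7s) − 21 = 7(2s − 3), so 7 | t_{j+1}.
Hence 7 | t_m for every m ≥ 0, by induction.

7 | t_m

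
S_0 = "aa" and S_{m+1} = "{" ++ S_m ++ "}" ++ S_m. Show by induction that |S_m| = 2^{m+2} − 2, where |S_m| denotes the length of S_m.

Base case: |S_0| = 2, and 2^{0+2} − 2 = 2.
Assume |S_j| = 2^{j+2} − 2.
Then |S_{j+1}| = 1 + |S_j| + 1 + |S_j| = 2|S_j| + 2 = 2(2^{j+2} − 2) + 2 = 2^{j+3} − 4 + 2 = 2^{j+3} − 2.
By induction, |S_m| = 2^{m+2} − 2 for all m ≥ 0.

|S_m| = 2^{m+2} − 2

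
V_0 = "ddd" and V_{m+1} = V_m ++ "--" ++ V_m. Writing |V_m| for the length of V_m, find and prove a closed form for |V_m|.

Claim: |V_m| = 5·2^m − 2.

Base case: |V_0| = 3, and 5·2^0 − 2 = 3.
Assume |V_k| = 5·2^k − 2.
Then |V_{k+1}| = |V_k| + 2 + |V_k| = 2|V_k| + 2 = 2(5·2^k − 2) + 2 = 5·2^{k+1} − 4 + 2 = 5·2^{k+1} − 2.
This completes the inductive step, so |V_m| = 5·2^m − 2 for all m ≥ 0.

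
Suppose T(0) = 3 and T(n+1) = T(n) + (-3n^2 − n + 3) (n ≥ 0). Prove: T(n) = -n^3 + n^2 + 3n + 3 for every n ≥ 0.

Base case: T(0) = 3, and -0^3 + 0^2 + 3·0 + 3 = 3.
Assume T(k) = -k^3 + k^2 + 3k + 3.
Then T(k+1) = T(k) + (-3k^2 − k + 3) = (-k^3 + k^2 + 3k + 3) + (-3k^2 − k + 3) = -k^3 − 2k^2 + 2k + 6,
and -(k+1)^3 + (k+1)^2 + 3·(k+1) + 3 = -k^3 − 2k^2 + 2k + 6.
Hence T(n) = -n^3 + n^2 + 3n + 3 for every n ≥ 0, by induction.

T(n) = -n^3 + n^2 + 3n + 3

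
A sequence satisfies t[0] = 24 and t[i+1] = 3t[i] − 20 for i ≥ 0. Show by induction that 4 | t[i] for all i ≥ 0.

Base case: t[0] = 24 = 4·6, so 4 | t[0].
Assume 4 | t[r], so t[r] = 4s for some integer s.
Then t[r+1] = 3t[r] − 20 = 3·(4s) − 20 = 4(3s − 5), so 4 | t[r+1].
This completes the inductive step, so 4 | t[i] for all i ≥ 0.

4 | t[i]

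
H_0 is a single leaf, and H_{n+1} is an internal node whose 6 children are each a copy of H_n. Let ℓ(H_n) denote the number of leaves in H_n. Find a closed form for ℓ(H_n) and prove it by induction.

Claim: ℓ(H_n) = 6^n.

Base case: ℓ(H_0) = 1, and 6^0 = 1.
Assume ℓ(H_r) = 6^r.
Then ℓ(H_{r+1}) = 6·ℓ(H_r) = 6·6^r = 6^{r+1}.
So the formula holds for r+1, and by induction ℓ(H_n) = 6^n for all n ≥ 0.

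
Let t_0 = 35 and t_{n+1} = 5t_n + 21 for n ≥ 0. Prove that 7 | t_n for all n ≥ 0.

Base case: t_0 = 35 = 7·5, so 7 | t_0.
Assume 7 | t_m, so t_m = 7s for some integer s.
Then t_{m+1} = 5t_m + 21 = 5·(7s) + 21 = 7(5s + 3), so 7 | t_{m+1}.
Hence 7 | t_n for every n ≥ 0, by induction.

7 | t_n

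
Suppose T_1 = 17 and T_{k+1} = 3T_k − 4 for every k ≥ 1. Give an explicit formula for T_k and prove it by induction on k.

Claim: T_k = 5·3^k + 2.

Base case: T_1 = 17, and 5·3^1 + 2 = 15 + 2 = 17.
Assume T_j = 5·3^j + 2 for some j ≥ 1.
Then T_{j+1} = 3T_j − 4 = 3·(5·3^j + 2) − 4 = 15·3^j + 6 − 4 = 5·3^{j+1} + 2.
Hence T_k = 5·3^k + 2 for every k ≥ 1, by induction.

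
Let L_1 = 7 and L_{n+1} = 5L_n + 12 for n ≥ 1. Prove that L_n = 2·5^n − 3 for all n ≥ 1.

Base case: L_1 = 7, and 2·5^1 − 3 = 10 − 3 = 7.
Assume L_m = 2·5^m − 3 for some m ≥ 1.
Then L_{m+1} = 5L_m + 12 = 5·(2·5^m − 3) + 12 = 10·5^m − 15 + 12 = 2·5^{m+1} − 3.
By induction, L_n = 2·5^n − 3 for all n ≥ 1.

L_n = 2·5^n − 3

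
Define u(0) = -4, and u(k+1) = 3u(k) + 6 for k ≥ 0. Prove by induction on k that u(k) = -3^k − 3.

Base case: u(0) = -4, and -3^0 − 3 = -1 − 3 = -4.
Assume u(j) = -3^j − 3 for some j ≥ 0.
Then u(j+1) = 3u(j) + 6 = 3·(-3^j − 3) + 6 = -3^{j+1} − 9 + 6 = -3^{j+1} − 3.
Hence u(k) = -3^k − 3 for every k ≥ 0, by induction.

u(k) = -3^k − 3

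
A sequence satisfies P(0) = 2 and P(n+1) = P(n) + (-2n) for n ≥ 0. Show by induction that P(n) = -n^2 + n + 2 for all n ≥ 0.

Base case: P(0) = 2, and -0^2 + 0 + 2 = 2.
Assume P(m) = -m^2 + m + 2.
Then P(m+1) = P(m) + (-2m) = (-m^2 + m + 2) + (-2m) = -m^2 − m + 2,
and -(m+1)^2 + (m+1) + 2 = -m^2 − m + 2.
Hence P(n) = -n^2 + n + 2 for every n ≥ 0, by induction.

P(n) = -n^2 + n + 2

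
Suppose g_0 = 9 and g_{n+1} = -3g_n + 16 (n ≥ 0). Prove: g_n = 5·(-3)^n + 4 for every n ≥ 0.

Base case: g_0 = 9, and 5·(-3)^0 + 4 = 5 + 4 = 9.
Assume g_m = 5·(-3)^m + 4 for some m ≥ 0.
Then g_{m+1} = -3g_m + 16 = -3·(5·(-3)^m + 4) + 16 = -15·(-3)^m − 12 + 16 = 5·(-3)^{m+1} + 4.
So the formula holds for m+1, and by induction g_n = 5·(-3)^n + 4 for all n ≥ 0.

g_n = 5·(-3)^n + 4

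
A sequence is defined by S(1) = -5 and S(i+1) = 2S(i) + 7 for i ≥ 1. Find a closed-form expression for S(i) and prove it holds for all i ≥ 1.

Claim: S(i) = 2^i − 7.

Base case: S(1) = -5, and 2^1 − 7 = 2 − 7 = -5.
Assume S(r) = 2^r − 7 for some r ≥ 1.
Then S(r+1) = 2S(r) + 7 = 2·(2^r − 7) + 7 = 2^{r+1} − 14 + 7 = 2^{r+1} − 7.
So the formula holds for r+1, and by induction S(i) = 2^i − 7 for all i ≥ 1.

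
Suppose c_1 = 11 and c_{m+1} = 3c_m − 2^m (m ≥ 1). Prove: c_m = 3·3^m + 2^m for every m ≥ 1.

Base case: c_1 = 11, and 3·3^1 + 2^1 = 9 + 2 = 11.
Assume c_j = 3·3^j + 2^j for some j ≥ 1.
Then c_{j+1} = 3c_j − 2^j = 3·(3·3^j + 2^j) − 2^j = 3·3^{j+1} + 3·2^j − 2^j = 3·3^{j+1} + 2·2^j = 3·3^{j+1} + 2^{j+1}.
By induction, c_m = 3·3^m + 2^m for all m ≥ 1.

c_m = 3·3^m + 2^m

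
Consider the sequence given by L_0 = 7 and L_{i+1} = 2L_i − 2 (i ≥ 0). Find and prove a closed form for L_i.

Claim: L_i = 5·2^i + 2.

Base case: L_0 = 7, and 5·2^0 + 2 = 5 + 2 = 7.
Assume L_j = 5·2^j + 2 for some j ≥ 0.
Then L_{j+1} = 2L_j − 2 = 2·(5·2^j + 2) − 2 = 10·2^j + 4 − 2 = 5·2^{j+1} + 2.
This completes the inductive step, so L_i = 5·2^i + 2 for all i ≥ 0.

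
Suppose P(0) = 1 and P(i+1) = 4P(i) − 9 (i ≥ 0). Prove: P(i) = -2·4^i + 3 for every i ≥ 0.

Base case: P(0) = 1, and -2·4^0 + 3 = -2 + 3 = 1.
Assume P(j) = -2·4^j + 3 for some j ≥ 0.
Then P(j+1) = 4P(j) − 9 = 4·(-2·4^j + 3) − 9 = -8·4^j + 12 − 9 = -2·4^{j+1} + 3.
This completes the inductive step, so P(i) = -2·4^i + 3 for all i ≥ 0.

P(i) = -2·4^i + 3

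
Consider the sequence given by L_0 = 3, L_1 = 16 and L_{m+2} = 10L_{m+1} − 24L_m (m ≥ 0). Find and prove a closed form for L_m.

Claim: L_m = 2·6^m + 4^m.

Base cases: L_0 = 3 and 2·6^0 + 4^0 = 3; L_1 = 16 and 2·6^1 + 4^1 = 16.
Assume L_j = 2·6^j + 4^j for all 0 ≤ j ≤ r, where r ≥ 1.
Then L_{r+1} = 10L_r − 24L_{r−1} = 10·(2·6^r + 4^r) − 24·(2·6^{r−1} + 4^{r−1}) = 2·(10·6 − 24)6^{r−1} + (10·4 − 24)4^{r−1} = 72·6^{r−1} + 16·4^{r−1} = 2·6^{r+1} + 4^{r+1}.
Hence L_m = 2·6^m + 4^m for every m ≥ 0, by strong induction.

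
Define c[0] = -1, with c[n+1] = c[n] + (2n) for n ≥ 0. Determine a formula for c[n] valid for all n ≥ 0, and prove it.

Claim: c[n] = n^2 − n − 1.

Base case: c[0] = -1, and 0^2 − 0 − 1 = -1.
Assume c[k] = k^2 − k − 1.
Then c[k+1] = c[k] + (2k) = (k^2 − k − 1) + (2k) = k^2 + k − 1,
and (k+1)^2 − (k+1) − 1 = k^2 + k − 1.
Hence c[n] = n^2 − n − 1 for every n ≥ 0, by induction.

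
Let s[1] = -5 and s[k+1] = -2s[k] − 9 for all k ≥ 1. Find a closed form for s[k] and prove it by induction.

Claim: s[k] = (-2)^k − 3.

Base case: s[1] = -5, and (-2)^1 − 3 = -2 − 3 = -5.
Assume s[r] = (-2)^r − 3 for some r ≥ 1.
Then s[r+1] = -2s[r] − 9 = -2·((-2)^r − 3) − 9 = -2·(-2)^r + 6 − 9 = (-2)^{r+1} − 3.
Hence s[k] = (-2)^k − 3 for every k ≥ 1, by induction.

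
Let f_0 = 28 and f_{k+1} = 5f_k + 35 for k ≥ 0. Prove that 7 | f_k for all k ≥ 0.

Base case: f_0 = 28 = 7·4, so 7 | f_0.
Assume 7 | f_m, so f_m = 7t for some integer t.
Then f_{m+1} = 5f_m + 35 = 5·(7t) + 35 = 7(5t + 5), so 7 | f_{m+1}.
So the property holds for m+1, and by induction 7 | f_k for all k ≥ 0.

7 | f_k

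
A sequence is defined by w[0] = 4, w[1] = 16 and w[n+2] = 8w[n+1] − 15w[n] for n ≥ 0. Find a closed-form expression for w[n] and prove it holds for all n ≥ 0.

Claim: w[n] = 2·5^n + 2·3^n.

Base cases: w[0] = 4 and 2·5^0 + 2·3^0 = 4; w[1] = 16 and 2·5^1 + 2·3^1 = 16.
Assume w[j] = 2·5^j + 2·3^j for all 0 ≤ j ≤ m, where m ≥ 1.
Then w[m+1] = 8w[m] − 15w[m−1] = 8·(2·5^m + 2·3^m) − 15·(2·5^{m−1} + 2·3^{m−1}) = 2·(8·5 − 15)5^{m−1} + 2·(8·3 − 15)3^{m−1} = 50·5^{m−1} + 18·3^{m−1} = 2·5^{m+1} + 2·3^{m+1}.
This completes the inductive step, so w[n] = 2·5^n + 2·3^n for all n ≥ 0.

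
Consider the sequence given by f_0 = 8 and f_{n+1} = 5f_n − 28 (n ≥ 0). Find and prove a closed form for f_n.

Claim: f_n = 5^n + 7.

Base case: f_0 = 8, and 5^0 + 7 = 1 + 7 = 8.
Assume f_r = 5^r + 7 for some r ≥ 0.
Then f_{r+1} = 5f_r − 28 = 5·(5^r + 7) − 28 = 5^{r+1} + 35 − 28 = 5^{r+1} + 7.
So the formula holds for r+1, and by induction f_n = 5^n + 7 for all n ≥ 0.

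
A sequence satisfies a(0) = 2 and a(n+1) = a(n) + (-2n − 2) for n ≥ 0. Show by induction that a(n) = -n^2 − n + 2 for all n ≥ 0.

Base case: a(0) = 2, and -0^2 − 0 + 2 = 2.
Assume a(r) = -r^2 − r + 2.
Then a(r+1) = a(r) + (-2r − 2) = (-r^2 − r + 2) + (-2r − 2) = -r^2 − 3r,
and -(r+1)^2 − (r+1) + 2 = -r^2 − 3r.
By induction, a(n) = -n^2 − n + 2 for all n ≥ 0.

a(n) = -n^2 − n + 2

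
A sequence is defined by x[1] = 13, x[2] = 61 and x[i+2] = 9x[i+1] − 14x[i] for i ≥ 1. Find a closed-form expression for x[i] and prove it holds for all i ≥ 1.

Claim: x[i] = 3·2^i + 7^i.

Base cases: x[1] = 13 and 3·2^1 + 7^1 = 13; x[2] = 61 and 3·2^2 + 7^2 = 61.
Assume x[j] = 3·2^j + 7^j for all 1 ≤ j ≤ m, where m ≥ 2.
Then x[m+1] = 9x[m] − 14x[m−1] = 9·(3·2^m + 7^m) − 14·(3·2^{m−1} + 7^{m−1}) = 3·(9·2 − 14)2^{m−1} + (9·7 − 14)7^{m−1} = 12·2^{m−1} + 49·7^{m−1} = 3·2^{m+1} + 7^{m+1}.
By strong induction, x[i] = 3·2^i + 7^i for all i ≥ 1.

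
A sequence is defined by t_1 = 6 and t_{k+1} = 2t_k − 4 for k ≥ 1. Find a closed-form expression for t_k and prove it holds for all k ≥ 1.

Claim: t_k = 2^k + 4.

Base case: t_1 = 6, and 2^1 + 4 = 2 + 4 = 6.
Assume t_j = 2^j + 4 for some j ≥ 1.
Then t_{j+1} = 2t_j − 4 = 2·(2^j + 4) − 4 = 2^{j+1} + 8 − 4 = 2^{j+1} + 4.
This completes the inductive step, so t_k = 2^k + 4 for all k ≥ 1.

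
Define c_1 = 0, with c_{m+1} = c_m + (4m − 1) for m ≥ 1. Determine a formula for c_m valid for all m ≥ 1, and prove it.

Claim: c_m = 2m^2 − 3m + 1.

Base case: c_1 = 0, and 2·1^2 − 3·1 + 1 = 0.
Assume c_k = 2k^2 − 3k + 1.
Then c_{k+1} = c_k + (4k − 1) = (2k^2 − 3k + 1) + (4k − 1) = 2k^2 + k,
and 2·(k+1)^2 − 3·(k+1) + 1 = 2k^2 + k.
By induction, c_m = 2m^2 − 3m + 1 for all m ≥ 1.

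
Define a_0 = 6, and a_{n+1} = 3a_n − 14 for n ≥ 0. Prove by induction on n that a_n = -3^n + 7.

Base case: a_0 = 6, and -3^0 + 7 = -1 + 7 = 6.
Assume a_j = -3^j + 7 for some j ≥ 0.
Then a_{j+1} = 3a_j − 14 = 3·(-3^j + 7) − 14 = -3^{j+1} + 21 − 14 = -3^{j+1} + 7.
Hence a_n = -3^n + 7 for every n ≥ 0, by induction.

a_n = -3^n + 7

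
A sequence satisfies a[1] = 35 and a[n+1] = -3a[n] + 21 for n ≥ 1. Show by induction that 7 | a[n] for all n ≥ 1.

Base case: a[1] = 35 = 7·5, so 7 | a[1].
Assume 7 | a[r], so a[r] = 7t for some integer t.
Then a[r+1] = -3a[r] + 21 = -3·(7t) + 21 = 7(-3t + 3), so 7 | a[r+1].
So the property holds for r+1, and by induction 7 | a[n] for all n ≥ 1.

7 | a[n]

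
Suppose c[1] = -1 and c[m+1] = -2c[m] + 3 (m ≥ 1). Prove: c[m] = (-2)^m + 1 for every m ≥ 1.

Base case: c[1] = -1, and (-2)^1 + 1 = -2 + 1 = -1.
Assume c[r] = (-2)^r + 1 for some r ≥ 1.
Then c[r+1] = -2c[r] + 3 = -2·((-2)^r + 1) + 3 = -2·(-2)^r − 2 + 3 = (-2)^{r+1} + 1.
By induction, c[m] = (-2)^m + 1 for all m ≥ 1.

c[m] = (-2)^m + 1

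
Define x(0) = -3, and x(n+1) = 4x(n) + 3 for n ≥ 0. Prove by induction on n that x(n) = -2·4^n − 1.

Base case: x(0) = -3, and -2·4^0 − 1 = -2 − 1 = -3.
Assume x(m) = -2·4^m − 1 for some m ≥ 0.
Then x(m+1) = 4x(m) + 3 = 4·(-2·4^m − 1) + 3 = -8·4^m − 4 + 3 = -2·4^{m+1} − 1.
This completes the inductive step, so x(n) = -2·4^n − 1 for all n ≥ 0.

x(n) = -2·4^n − 1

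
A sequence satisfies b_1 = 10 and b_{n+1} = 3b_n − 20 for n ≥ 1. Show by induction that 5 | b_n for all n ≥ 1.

Base case: b_1 = 10 = 5·2, so 5 | b_1.
Assume 5 | b_j, so b_j = 5t for some integer t.
Then b_{j+1} = 3b_j − 20 = 3·(5t) − 20 = 5(3t − 4), so 5 | b_{j+1}.
This completes the inductive step, so 5 | b_n for all n ≥ 1.

5 | b_n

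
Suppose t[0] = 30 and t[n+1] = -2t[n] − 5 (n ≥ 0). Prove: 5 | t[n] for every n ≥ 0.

Base case: t[0] = 30 = 5·6, so 5 | t[0].
Assume 5 | t[j], so t[j] = 5s for some integer s.
Then t[j+1] = -2t[j] − 5 = -2·(5s) − 5 = 5(-2s − 1), so 5 | t[j+1].
By induction, 5 | t[n] for all n ≥ 0.

5 | t[n]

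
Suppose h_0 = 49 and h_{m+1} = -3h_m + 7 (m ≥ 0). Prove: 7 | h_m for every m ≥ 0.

Base case: h_0 = 49 = 7·7, so 7 | h_0.
Assume 7 | h_r, so h_r = 7t for some integer t.
Then h_{r+1} = -3h_r + 7 = -3·(7t) + 7 = 7(-3t + 1), so 7 | h_{r+1}.
Hence 7 | h_m for every m ≥ 0, by induction.

7 | h_m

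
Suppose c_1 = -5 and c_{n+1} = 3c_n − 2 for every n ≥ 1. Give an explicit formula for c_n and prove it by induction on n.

Claim: c_n = -2·3^n + 1.

Base case: c_1 = -5, and -2·3^1 + 1 = -6 + 1 = -5.
Assume c_m = -2·3^m + 1 for some m ≥ 1.
Then c_{m+1} = 3c_m − 2 = 3·(-2·3^m + 1) − 2 = -6·3^m + 3 − 2 = -2·3^{m+1} + 1.
This completes the inductive step, so c_n = -2·3^n + 1 for all n ≥ 1.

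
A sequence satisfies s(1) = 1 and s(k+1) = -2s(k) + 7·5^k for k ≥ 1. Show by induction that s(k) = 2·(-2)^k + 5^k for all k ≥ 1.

Base case: s(1) = 1, and 2·(-2)^1 + 5^1 = -4 + 5 = 1.
Assume s(m) = 2·(-2)^m + 5^m for some m ≥ 1.
Then s(m+1) = -2s(m) + 7·5^m = -2·(2·(-2)^m + 5^m) + 7·5^m = 2·(-2)^{m+1} − 2·5^m + 7·5^m = 2·(-2)^{m+1} + 5·5^m = 2·(-2)^{m+1} + 5^{m+1}.
So the formula holds for m+1, and by induction s(k) = 2·(-2)^k + 5^k for all k ≥ 1.

s(k) = 2·(-2)^k + 5^k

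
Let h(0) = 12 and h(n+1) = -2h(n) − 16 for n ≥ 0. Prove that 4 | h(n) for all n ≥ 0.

Base case: h(0) = 12 = 4·3, so 4 | h(0).
Assume 4 | h(j), so h(j) = 4t for some integer t.
Then h(j+1) = -2h(j) − 16 = -2·(4t) − 16 = 4(-2t − 4), so 4 | h(j+1).
By induction, 4 | h(n) for all n ≥ 0.

4 | h(n)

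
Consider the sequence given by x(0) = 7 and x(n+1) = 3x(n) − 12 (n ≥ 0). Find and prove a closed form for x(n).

Claim: x(n) = 3^n + 6.

Base case: x(0) = 7, and 3^0 + 6 = 1 + 6 = 7.
Assume x(r) = 3^r + 6 for some r ≥ 0.
Then x(r+1) = 3x(r) − 12 = 3·(3^r + 6) − 12 = 3^{r+1} + 18 − 12 = 3^{r+1} + 6.
By induction, x(n) = 3^n + 6 for all n ≥ 0.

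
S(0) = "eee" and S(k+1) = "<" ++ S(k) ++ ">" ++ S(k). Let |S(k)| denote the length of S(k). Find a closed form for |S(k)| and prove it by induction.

Claim: |S(k)| = 5·2^k − 2.

Base case: |S(0)| = 3, and 5·2^0 − 2 = 3.
Assume |S(r)| = 5·2^r − 2.
Then |S(r+1)| = 1 + |S(r)| + 1 + |S(r)| = 2|S(r)| + 2 = 2(5·2^r − 2) + 2 = 5·2^{r+1} − 4 + 2 = 5·2^{r+1} − 2.
This completes the inductive step, so |S(k)| = 5·2^k − 2 for all k ≥ 0.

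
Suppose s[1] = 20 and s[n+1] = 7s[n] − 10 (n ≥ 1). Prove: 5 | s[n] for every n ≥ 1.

Base case: s[1] = 20 = 5·4, so 5 | s[1].
Assume 5 | s[r], so s[r] = 5t for some integer t.
Then s[r+1] = 7s[r] − 10 = 7·(5t) − 10 = 5(7t − 2), so 5 | s[r+1].
So the property holds for r+1, and by induction 5 | s[n] for all n ≥ 1.

5 | s[n]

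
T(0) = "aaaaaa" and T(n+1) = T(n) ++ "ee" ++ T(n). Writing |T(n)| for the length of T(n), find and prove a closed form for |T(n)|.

Claim: |T(n)| = 2^{n+3} − 2.

Base case: |T(0)| = 6, and 2^{0+3} − 2 = 6.
Assume |T(j)| = 2^{j+3} − 2.
Then |T(j+1)| = |T(j)| + 2 + |T(j)| = 2|T(j)| + 2 = 2(2^{j+3} − 2) + 2 = 2^{j+1+3} − 4 + 2 = 2^{j+1+3} − 2.
Hence |T(n)| = 2^{n+3} − 2 for every n ≥ 0, by induction.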